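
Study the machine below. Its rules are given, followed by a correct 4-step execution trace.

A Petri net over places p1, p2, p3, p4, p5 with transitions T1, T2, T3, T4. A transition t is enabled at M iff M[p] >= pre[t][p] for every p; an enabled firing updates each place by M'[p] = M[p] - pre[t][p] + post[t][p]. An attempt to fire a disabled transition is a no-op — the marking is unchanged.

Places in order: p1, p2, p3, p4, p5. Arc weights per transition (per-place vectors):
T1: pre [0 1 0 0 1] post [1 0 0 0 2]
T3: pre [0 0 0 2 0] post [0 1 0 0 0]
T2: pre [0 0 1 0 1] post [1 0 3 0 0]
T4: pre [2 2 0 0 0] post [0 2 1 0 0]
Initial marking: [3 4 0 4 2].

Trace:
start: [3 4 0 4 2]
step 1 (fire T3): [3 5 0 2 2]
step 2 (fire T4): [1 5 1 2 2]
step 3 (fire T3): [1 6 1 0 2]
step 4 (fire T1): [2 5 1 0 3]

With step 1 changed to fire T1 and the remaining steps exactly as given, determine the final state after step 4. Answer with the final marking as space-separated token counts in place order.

3 3 1 2 4

(re-executing from step 1 with the substitution; state before step 1: [3 4 0 4 2])
step 1 (fire T1): [4 3 0 4 3]
step 2 (fire T4): [2 3 1 4 3]
step 3 (fire T3): [2 4 1 2 3]
step 4 (fire T1): [3 3 1 2 4]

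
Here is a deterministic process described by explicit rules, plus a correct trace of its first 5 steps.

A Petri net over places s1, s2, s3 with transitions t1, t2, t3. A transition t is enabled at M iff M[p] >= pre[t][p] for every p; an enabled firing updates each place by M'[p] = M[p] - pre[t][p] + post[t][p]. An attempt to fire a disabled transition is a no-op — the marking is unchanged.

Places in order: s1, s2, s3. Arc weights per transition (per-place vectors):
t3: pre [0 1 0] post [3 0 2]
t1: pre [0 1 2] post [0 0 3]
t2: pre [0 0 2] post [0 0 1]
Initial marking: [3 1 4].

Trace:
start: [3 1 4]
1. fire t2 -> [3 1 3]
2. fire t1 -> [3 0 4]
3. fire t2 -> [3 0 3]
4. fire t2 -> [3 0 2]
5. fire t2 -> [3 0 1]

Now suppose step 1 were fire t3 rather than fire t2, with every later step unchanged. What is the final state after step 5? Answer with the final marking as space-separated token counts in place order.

6 0 3

(re-executing from step 1 with the substitution; state before step 1: [3 1 4])
1. fire t3 -> [6 0 6]
2. fire t1 -> [6 0 6]
3. fire t2 -> [6 0 5]
4. fire t2 -> [6 0 4]
5. fire t2 -> [6 0 3]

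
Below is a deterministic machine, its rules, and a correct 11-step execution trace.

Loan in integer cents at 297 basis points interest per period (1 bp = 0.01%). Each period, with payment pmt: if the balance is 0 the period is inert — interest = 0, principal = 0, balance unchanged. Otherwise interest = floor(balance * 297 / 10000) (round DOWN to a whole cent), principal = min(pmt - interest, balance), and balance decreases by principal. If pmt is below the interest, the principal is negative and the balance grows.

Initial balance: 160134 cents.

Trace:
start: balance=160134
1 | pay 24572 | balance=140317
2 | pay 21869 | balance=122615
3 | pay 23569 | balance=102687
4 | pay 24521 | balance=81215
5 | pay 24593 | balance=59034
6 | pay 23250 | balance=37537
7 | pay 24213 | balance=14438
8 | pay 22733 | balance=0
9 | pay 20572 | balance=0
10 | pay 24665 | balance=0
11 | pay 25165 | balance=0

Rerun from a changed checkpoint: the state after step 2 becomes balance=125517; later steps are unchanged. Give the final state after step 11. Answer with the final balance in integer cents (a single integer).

0

state after step 2 := balance=125517
3 | pay 23569 | balance=105675
4 | pay 24521 | balance=84292
5 | pay 24593 | balance=62202
6 | pay 23250 | balance=40799
7 | pay 24213 | balance=17797
8 | pay 22733 | balance=0
9 | pay 20572 | balance=0
10 | pay 24665 | balance=0
11 | pay 25165 | balance=0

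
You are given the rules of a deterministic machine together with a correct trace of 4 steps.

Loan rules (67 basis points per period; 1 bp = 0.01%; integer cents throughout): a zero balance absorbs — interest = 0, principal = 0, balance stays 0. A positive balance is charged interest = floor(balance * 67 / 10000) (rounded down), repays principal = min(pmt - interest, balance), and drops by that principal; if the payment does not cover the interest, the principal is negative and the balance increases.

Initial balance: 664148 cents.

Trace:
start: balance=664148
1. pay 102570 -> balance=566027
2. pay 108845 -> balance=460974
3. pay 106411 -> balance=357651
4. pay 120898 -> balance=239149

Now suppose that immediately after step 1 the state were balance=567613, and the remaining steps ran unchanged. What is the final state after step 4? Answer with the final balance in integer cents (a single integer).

240768

state after step 1 := balance=567613
2. pay 108845 -> balance=462571
3. pay 106411 -> balance=359259
4. pay 120898 -> balance=240768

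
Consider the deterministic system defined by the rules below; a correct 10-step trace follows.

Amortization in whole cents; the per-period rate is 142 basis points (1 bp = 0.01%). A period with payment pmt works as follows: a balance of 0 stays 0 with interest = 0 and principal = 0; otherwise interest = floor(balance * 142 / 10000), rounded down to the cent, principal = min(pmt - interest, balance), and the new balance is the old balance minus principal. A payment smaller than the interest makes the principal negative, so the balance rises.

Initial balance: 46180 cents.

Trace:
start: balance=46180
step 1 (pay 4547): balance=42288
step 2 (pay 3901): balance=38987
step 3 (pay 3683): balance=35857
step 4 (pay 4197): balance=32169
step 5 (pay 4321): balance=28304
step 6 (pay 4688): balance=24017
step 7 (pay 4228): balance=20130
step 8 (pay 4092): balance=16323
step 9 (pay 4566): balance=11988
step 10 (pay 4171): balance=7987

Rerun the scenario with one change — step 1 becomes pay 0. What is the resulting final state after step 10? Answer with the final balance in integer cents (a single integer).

(re-executing from step 1 with the substitution; state before step 1: balance=46180)
step 1 (pay 0): balance=46835
step 2 (pay 3901): balance=43599
step 3 (pay 3683): balance=40535
step 4 (pay 4197): balance=36913
step 5 (pay 4321): balance=33116
step 6 (pay 4688): balance=28898
step 7 (pay 4228): balance=25080
step 8 (pay 4092): balance=21344
step 9 (pay 4566): balance=17081
step 10 (pay 4171): balance=13152

13152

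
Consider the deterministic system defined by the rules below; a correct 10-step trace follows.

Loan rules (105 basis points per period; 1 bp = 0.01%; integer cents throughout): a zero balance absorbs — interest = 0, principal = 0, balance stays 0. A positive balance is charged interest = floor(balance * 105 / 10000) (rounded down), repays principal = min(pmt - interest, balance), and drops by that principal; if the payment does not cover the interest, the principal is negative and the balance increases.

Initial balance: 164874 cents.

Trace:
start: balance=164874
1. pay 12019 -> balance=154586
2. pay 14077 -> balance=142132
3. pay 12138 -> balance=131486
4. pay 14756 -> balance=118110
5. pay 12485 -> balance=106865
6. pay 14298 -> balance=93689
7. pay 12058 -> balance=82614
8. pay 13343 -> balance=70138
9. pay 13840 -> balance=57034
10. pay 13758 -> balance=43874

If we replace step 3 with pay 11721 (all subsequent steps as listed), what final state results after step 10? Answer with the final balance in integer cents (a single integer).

44323

(re-executing from step 3 with the substitution; state before step 3: balance=142132)
3. pay 11721 -> balance=131903
4. pay 14756 -> balance=118531
5. pay 12485 -> balance=107290
6. pay 14298 -> balance=94118
7. pay 12058 -> balance=83048
8. pay 13343 -> balance=70577
9. pay 13840 -> balance=57478
10. pay 13758 -> balance=44323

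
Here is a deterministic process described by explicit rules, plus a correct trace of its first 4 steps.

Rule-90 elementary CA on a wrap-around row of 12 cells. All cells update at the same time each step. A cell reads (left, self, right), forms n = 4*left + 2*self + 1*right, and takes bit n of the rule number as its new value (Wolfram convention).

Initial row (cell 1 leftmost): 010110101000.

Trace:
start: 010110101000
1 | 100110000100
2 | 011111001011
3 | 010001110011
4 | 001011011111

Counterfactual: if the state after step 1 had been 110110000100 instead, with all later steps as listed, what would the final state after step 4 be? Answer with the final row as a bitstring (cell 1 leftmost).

state after step 1 := 110110000100
2 | 110111001011
3 | 010101110010
4 | 100001011101

100001011101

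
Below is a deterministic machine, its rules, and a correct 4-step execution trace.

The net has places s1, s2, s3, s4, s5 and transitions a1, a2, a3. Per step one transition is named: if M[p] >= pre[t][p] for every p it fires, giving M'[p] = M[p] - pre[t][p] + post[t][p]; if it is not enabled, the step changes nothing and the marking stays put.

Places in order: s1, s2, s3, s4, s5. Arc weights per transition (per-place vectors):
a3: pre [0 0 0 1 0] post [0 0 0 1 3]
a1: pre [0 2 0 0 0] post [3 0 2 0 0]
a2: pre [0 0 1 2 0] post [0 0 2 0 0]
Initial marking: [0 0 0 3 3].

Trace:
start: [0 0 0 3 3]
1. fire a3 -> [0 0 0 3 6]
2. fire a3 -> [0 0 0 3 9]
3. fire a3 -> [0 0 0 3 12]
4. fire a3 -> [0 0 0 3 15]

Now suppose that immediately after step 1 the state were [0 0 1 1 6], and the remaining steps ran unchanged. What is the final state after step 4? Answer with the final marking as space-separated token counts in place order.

state after step 1 := [0 0 1 1 6]
2. fire a3 -> [0 0 1 1 9]
3. fire a3 -> [0 0 1 1 12]
4. fire a3 -> [0 0 1 1 15]

0 0 1 1 15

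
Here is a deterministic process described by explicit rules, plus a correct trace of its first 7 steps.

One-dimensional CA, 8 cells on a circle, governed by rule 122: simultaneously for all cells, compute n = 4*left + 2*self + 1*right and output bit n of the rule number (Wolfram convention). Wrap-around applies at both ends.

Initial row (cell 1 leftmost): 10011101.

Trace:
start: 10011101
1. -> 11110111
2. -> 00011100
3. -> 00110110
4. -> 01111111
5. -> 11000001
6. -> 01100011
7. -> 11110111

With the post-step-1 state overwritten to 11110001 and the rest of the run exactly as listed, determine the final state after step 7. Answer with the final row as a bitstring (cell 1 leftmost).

state after step 1 := 11110001
2. -> 00011011
3. -> 10111111
4. -> 11100000
5. -> 10110001
6. -> 11111011
7. -> 00001110

00001110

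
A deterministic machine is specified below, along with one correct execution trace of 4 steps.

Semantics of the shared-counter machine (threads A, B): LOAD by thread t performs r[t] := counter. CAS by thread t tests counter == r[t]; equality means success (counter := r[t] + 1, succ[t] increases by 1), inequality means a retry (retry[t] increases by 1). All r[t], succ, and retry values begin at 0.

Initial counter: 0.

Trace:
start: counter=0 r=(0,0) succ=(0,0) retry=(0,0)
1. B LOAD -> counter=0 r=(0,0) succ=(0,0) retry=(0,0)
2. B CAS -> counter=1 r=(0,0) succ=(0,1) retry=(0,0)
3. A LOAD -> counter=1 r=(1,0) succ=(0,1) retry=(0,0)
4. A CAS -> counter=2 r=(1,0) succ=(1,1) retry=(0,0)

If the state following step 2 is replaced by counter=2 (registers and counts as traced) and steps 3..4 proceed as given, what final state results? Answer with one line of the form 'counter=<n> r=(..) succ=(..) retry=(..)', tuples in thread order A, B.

state after step 2 := counter=2 r=(0,0) succ=(0,1) retry=(0,0)
3. A LOAD -> counter=2 r=(2,0) succ=(0,1) retry=(0,0)
4. A CAS -> counter=3 r=(2,0) succ=(1,1) retry=(0,0)

counter=3 r=(2,0) succ=(1,1) retry=(0,0)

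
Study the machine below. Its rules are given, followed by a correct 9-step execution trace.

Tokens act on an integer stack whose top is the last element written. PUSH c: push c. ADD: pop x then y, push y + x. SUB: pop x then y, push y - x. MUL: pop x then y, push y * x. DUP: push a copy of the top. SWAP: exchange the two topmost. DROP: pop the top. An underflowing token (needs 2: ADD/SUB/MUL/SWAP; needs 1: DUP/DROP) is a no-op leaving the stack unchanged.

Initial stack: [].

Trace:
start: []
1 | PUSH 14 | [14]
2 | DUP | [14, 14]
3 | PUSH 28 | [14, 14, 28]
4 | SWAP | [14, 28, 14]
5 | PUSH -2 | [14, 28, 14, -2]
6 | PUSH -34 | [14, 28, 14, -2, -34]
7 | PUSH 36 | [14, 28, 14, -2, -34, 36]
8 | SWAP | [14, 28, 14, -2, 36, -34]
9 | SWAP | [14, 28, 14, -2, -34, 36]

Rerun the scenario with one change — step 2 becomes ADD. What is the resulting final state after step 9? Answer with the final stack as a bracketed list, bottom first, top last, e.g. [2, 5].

(re-executing from step 2 with the substitution; state before step 2: [14])
2 | ADD | [14]
3 | PUSH 28 | [14, 28]
4 | SWAP | [28, 14]
5 | PUSH -2 | [28, 14, -2]
6 | PUSH -34 | [28, 14, -2, -34]
7 | PUSH 36 | [28, 14, -2, -34, 36]
8 | SWAP | [28, 14, -2, 36, -34]
9 | SWAP | [28, 14, -2, -34, 36]

[28, 14, -2, -34, 36]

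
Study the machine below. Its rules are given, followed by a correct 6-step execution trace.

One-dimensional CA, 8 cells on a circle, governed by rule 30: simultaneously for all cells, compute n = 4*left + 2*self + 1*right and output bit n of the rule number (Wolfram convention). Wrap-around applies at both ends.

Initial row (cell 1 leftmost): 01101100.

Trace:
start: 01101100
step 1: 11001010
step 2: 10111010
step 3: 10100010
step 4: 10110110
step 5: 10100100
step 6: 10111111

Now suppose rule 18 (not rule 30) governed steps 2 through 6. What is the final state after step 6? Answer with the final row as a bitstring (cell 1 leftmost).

(re-executing steps 2..6 under rule 18; state before step 2: 11001010)
step 2: 00110000
step 3: 01001000
step 4: 10110100
step 5: 00000011
step 6: 10000100

10000100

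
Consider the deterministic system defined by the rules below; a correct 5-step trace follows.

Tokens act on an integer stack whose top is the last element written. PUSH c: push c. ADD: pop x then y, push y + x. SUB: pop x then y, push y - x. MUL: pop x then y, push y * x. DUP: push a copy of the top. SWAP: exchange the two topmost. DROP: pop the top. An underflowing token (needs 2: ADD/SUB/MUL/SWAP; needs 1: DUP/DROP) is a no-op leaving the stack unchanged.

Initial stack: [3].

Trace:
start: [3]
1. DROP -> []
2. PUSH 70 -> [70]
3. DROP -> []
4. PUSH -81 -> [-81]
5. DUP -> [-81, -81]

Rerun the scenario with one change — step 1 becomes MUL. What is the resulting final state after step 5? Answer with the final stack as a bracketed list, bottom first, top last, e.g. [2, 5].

[3, -81, -81]

(re-executing from step 1 with the substitution; state before step 1: [3])
1. MUL -> [3]
2. PUSH 70 -> [3, 70]
3. DROP -> [3]
4. PUSH -81 -> [3, -81]
5. DUP -> [3, -81, -81]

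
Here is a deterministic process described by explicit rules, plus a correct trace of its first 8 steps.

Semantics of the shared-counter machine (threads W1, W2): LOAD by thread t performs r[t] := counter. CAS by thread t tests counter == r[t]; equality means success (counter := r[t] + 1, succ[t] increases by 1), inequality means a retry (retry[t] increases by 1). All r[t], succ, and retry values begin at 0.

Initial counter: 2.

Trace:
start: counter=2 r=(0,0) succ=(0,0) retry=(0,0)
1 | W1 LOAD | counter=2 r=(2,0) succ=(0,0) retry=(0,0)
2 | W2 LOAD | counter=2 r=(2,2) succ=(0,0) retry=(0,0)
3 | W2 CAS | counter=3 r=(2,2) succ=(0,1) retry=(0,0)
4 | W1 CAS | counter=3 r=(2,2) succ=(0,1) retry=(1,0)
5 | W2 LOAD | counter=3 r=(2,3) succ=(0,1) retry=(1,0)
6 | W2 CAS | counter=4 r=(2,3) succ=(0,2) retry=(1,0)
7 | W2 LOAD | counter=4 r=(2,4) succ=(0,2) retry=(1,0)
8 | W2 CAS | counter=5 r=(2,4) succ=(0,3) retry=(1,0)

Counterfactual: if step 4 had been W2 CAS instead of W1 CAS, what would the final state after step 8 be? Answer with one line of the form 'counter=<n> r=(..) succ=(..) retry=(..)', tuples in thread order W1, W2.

counter=5 r=(2,4) succ=(0,3) retry=(0,1)

(re-executing from step 4 with the substitution; state before step 4: counter=3 r=(2,2) succ=(0,1) retry=(0,0))
4 | W2 CAS | counter=3 r=(2,2) succ=(0,1) retry=(0,1)
5 | W2 LOAD | counter=3 r=(2,3) succ=(0,1) retry=(0,1)
6 | W2 CAS | counter=4 r=(2,3) succ=(0,2) retry=(0,1)
7 | W2 LOAD | counter=4 r=(2,4) succ=(0,2) retry=(0,1)
8 | W2 CAS | counter=5 r=(2,4) succ=(0,3) retry=(0,1)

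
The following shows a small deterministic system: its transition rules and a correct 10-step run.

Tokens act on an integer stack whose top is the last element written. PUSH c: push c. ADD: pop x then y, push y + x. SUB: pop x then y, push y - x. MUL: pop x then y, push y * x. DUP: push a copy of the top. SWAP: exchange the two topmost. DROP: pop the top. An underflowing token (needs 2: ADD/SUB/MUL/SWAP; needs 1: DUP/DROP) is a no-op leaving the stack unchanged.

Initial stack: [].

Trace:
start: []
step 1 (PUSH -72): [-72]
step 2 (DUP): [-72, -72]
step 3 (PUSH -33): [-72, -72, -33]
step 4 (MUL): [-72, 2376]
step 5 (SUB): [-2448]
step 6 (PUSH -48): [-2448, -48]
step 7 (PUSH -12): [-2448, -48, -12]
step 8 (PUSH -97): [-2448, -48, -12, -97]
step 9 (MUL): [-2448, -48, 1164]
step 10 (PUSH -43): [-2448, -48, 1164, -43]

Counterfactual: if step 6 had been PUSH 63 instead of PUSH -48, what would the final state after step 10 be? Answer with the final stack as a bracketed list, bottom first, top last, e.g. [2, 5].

[-2448, 63, 1164, -43]

(re-executing from step 6 with the substitution; state before step 6: [-2448])
step 6 (PUSH 63): [-2448, 63]
step 7 (PUSH -12): [-2448, 63, -12]
step 8 (PUSH -97): [-2448, 63, -12, -97]
step 9 (MUL): [-2448, 63, 1164]
step 10 (PUSH -43): [-2448, 63, 1164, -43]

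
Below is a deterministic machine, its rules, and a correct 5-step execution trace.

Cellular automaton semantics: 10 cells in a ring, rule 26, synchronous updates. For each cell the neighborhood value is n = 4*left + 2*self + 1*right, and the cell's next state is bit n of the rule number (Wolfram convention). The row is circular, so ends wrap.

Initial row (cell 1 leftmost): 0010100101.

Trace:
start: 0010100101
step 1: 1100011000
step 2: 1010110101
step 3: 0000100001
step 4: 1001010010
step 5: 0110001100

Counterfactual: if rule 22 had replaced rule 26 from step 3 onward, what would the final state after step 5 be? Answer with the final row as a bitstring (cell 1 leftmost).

1000110001

(re-executing steps 3..5 under rule 22; state before step 3: 1010110101)
step 3: 0010000100
step 4: 0111001110
step 5: 1000110001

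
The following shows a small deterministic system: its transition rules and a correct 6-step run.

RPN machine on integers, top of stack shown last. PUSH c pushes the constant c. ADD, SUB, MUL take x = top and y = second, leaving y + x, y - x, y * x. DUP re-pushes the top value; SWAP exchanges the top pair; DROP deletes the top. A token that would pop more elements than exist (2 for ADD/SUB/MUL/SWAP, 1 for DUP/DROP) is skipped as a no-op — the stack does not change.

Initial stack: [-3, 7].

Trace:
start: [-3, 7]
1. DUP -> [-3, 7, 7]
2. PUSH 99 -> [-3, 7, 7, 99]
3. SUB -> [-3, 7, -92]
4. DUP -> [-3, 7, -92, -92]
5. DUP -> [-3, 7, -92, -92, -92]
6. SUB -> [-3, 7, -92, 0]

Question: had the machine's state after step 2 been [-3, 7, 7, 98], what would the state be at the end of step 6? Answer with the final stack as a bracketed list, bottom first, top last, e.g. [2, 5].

[-3, 7, -91, 0]

state after step 2 := [-3, 7, 7, 98]
3. SUB -> [-3, 7, -91]
4. DUP -> [-3, 7, -91, -91]
5. DUP -> [-3, 7, -91, -91, -91]
6. SUB -> [-3, 7, -91, 0]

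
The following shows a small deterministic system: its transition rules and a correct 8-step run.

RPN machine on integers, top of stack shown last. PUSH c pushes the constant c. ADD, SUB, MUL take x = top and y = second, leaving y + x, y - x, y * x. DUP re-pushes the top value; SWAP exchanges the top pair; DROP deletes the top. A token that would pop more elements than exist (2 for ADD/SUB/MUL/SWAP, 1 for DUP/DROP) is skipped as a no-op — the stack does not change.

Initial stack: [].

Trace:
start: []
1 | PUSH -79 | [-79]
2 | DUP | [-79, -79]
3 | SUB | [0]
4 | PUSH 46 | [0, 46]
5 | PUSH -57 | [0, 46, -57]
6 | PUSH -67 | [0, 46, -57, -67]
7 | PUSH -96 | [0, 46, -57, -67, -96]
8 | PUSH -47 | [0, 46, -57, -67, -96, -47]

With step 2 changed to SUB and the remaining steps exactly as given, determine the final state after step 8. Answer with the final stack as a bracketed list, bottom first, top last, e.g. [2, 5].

[-79, 46, -57, -67, -96, -47]

(re-executing from step 2 with the substitution; state before step 2: [-79])
2 | SUB | [-79]
3 | SUB | [-79]
4 | PUSH 46 | [-79, 46]
5 | PUSH -57 | [-79, 46, -57]
6 | PUSH -67 | [-79, 46, -57, -67]
7 | PUSH -96 | [-79, 46, -57, -67, -96]
8 | PUSH -47 | [-79, 46, -57, -67, -96, -47]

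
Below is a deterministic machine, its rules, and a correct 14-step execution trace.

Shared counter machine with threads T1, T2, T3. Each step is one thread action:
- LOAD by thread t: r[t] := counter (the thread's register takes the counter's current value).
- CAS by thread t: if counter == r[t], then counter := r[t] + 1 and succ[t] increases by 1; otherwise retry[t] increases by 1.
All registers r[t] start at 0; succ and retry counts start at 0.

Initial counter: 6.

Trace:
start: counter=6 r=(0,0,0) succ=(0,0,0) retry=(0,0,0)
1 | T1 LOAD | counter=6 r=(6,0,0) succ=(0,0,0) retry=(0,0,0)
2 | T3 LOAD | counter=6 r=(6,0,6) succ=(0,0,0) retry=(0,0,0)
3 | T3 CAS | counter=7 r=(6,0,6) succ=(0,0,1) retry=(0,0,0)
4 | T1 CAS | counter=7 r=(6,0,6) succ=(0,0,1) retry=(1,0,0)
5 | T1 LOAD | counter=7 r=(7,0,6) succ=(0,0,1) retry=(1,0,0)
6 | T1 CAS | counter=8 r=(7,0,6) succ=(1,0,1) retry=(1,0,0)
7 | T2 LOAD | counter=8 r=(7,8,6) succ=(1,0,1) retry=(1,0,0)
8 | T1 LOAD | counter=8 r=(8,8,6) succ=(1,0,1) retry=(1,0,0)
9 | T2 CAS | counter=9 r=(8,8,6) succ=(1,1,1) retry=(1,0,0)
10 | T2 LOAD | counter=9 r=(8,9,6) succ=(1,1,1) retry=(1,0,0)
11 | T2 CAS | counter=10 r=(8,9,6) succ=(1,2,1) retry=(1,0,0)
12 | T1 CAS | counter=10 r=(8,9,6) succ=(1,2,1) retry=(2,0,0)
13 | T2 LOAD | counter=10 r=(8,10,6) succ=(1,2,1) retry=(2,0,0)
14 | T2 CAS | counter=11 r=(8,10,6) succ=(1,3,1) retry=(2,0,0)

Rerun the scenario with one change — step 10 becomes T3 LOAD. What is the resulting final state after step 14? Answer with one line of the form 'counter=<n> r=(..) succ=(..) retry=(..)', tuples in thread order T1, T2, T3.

counter=10 r=(8,9,9) succ=(1,2,1) retry=(2,1,0)

(re-executing from step 10 with the substitution; state before step 10: counter=9 r=(8,8,6) succ=(1,1,1) retry=(1,0,0))
10 | T3 LOAD | counter=9 r=(8,8,9) succ=(1,1,1) retry=(1,0,0)
11 | T2 CAS | counter=9 r=(8,8,9) succ=(1,1,1) retry=(1,1,0)
12 | T1 CAS | counter=9 r=(8,8,9) succ=(1,1,1) retry=(2,1,0)
13 | T2 LOAD | counter=9 r=(8,9,9) succ=(1,1,1) retry=(2,1,0)
14 | T2 CAS | counter=10 r=(8,9,9) succ=(1,2,1) retry=(2,1,0)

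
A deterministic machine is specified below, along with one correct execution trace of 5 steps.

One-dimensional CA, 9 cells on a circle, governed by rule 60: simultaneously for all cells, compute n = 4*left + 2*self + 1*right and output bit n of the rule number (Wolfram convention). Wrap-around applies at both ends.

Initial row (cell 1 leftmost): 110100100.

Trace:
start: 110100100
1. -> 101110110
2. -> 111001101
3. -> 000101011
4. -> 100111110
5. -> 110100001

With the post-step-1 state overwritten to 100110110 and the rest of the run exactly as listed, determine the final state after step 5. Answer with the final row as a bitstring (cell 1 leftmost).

state after step 1 := 100110110
2. -> 110101101
3. -> 001111011
4. -> 101000110
5. -> 111100101

111100101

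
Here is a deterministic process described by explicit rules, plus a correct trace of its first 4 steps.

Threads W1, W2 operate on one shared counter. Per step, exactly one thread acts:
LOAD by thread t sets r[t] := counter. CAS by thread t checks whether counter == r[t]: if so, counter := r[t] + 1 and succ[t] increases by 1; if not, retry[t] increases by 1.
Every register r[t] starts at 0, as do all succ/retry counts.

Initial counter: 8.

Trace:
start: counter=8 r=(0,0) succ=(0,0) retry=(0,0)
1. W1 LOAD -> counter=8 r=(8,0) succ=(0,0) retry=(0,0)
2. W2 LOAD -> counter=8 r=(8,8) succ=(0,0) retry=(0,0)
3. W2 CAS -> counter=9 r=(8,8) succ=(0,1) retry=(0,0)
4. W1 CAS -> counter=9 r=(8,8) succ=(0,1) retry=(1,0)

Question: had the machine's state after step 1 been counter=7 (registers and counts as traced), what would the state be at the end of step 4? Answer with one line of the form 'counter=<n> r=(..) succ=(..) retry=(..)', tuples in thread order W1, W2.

counter=9 r=(8,7) succ=(1,1) retry=(0,0)

state after step 1 := counter=7 r=(8,0) succ=(0,0) retry=(0,0)
2. W2 LOAD -> counter=7 r=(8,7) succ=(0,0) retry=(0,0)
3. W2 CAS -> counter=8 r=(8,7) succ=(0,1) retry=(0,0)
4. W1 CAS -> counter=9 r=(8,7) succ=(1,1) retry=(0,0)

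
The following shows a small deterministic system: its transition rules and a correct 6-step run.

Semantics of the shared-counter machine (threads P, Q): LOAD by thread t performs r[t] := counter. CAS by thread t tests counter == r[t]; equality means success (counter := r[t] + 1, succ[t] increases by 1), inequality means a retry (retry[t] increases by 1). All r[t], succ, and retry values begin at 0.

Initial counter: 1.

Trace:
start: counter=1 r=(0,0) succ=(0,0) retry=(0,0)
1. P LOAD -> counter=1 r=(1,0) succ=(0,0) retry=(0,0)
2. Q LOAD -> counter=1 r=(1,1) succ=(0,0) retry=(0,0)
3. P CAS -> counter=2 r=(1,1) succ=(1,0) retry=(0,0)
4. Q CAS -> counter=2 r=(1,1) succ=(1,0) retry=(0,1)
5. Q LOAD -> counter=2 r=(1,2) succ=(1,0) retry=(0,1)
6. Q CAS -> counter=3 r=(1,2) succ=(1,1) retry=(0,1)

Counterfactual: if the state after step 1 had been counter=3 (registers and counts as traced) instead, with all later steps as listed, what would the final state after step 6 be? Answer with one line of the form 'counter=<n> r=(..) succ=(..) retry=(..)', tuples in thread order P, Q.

counter=5 r=(1,4) succ=(0,2) retry=(1,0)

state after step 1 := counter=3 r=(1,0) succ=(0,0) retry=(0,0)
2. Q LOAD -> counter=3 r=(1,3) succ=(0,0) retry=(0,0)
3. P CAS -> counter=3 r=(1,3) succ=(0,0) retry=(1,0)
4. Q CAS -> counter=4 r=(1,3) succ=(0,1) retry=(1,0)
5. Q LOAD -> counter=4 r=(1,4) succ=(0,1) retry=(1,0)
6. Q CAS -> counter=5 r=(1,4) succ=(0,2) retry=(1,0)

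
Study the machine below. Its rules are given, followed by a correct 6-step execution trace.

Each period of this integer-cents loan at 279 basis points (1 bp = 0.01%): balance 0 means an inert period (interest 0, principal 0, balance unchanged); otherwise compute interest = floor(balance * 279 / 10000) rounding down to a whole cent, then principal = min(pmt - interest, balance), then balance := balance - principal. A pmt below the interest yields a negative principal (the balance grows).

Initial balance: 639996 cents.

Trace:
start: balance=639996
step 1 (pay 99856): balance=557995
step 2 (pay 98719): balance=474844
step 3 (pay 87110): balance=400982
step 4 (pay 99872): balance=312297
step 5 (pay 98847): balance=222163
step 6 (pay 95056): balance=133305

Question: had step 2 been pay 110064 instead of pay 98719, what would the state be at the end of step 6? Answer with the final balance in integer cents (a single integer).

(re-executing from step 2 with the substitution; state before step 2: balance=557995)
step 2 (pay 110064): balance=463499
step 3 (pay 87110): balance=389320
step 4 (pay 99872): balance=300310
step 5 (pay 98847): balance=209841
step 6 (pay 95056): balance=120639

120639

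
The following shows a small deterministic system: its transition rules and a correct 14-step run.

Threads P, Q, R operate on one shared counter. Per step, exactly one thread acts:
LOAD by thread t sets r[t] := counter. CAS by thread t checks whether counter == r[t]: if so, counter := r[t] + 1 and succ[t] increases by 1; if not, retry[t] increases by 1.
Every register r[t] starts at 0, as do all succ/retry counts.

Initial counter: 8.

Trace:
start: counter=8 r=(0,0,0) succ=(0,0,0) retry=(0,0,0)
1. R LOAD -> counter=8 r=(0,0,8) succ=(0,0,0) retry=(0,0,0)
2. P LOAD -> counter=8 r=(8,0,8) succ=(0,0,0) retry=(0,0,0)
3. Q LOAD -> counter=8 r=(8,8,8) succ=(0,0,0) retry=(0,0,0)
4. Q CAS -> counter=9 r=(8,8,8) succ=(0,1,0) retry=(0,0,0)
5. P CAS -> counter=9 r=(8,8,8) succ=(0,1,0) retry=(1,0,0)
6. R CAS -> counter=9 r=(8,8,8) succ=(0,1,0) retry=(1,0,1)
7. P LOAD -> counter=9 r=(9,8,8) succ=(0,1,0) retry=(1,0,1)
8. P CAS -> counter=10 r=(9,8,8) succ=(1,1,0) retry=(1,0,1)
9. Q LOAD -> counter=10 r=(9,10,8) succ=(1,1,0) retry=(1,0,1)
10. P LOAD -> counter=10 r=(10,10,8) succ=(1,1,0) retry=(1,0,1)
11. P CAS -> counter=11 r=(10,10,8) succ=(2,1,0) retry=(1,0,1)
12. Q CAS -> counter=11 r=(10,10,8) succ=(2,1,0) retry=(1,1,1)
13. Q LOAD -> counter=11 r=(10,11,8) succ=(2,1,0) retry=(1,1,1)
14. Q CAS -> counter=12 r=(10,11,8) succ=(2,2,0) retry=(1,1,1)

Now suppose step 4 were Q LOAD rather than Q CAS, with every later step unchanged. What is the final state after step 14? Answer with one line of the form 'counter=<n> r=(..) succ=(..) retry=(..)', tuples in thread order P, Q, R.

counter=12 r=(10,11,8) succ=(3,1,0) retry=(0,1,1)

(re-executing from step 4 with the substitution; state before step 4: counter=8 r=(8,8,8) succ=(0,0,0) retry=(0,0,0))
4. Q LOAD -> counter=8 r=(8,8,8) succ=(0,0,0) retry=(0,0,0)
5. P CAS -> counter=9 r=(8,8,8) succ=(1,0,0) retry=(0,0,0)
6. R CAS -> counter=9 r=(8,8,8) succ=(1,0,0) retry=(0,0,1)
7. P LOAD -> counter=9 r=(9,8,8) succ=(1,0,0) retry=(0,0,1)
8. P CAS -> counter=10 r=(9,8,8) succ=(2,0,0) retry=(0,0,1)
9. Q LOAD -> counter=10 r=(9,10,8) succ=(2,0,0) retry=(0,0,1)
10. P LOAD -> counter=10 r=(10,10,8) succ=(2,0,0) retry=(0,0,1)
11. P CAS -> counter=11 r=(10,10,8) succ=(3,0,0) retry=(0,0,1)
12. Q CAS -> counter=11 r=(10,10,8) succ=(3,0,0) retry=(0,1,1)
13. Q LOAD -> counter=11 r=(10,11,8) succ=(3,0,0) retry=(0,1,1)
14. Q CAS -> counter=12 r=(10,11,8) succ=(3,1,0) retry=(0,1,1)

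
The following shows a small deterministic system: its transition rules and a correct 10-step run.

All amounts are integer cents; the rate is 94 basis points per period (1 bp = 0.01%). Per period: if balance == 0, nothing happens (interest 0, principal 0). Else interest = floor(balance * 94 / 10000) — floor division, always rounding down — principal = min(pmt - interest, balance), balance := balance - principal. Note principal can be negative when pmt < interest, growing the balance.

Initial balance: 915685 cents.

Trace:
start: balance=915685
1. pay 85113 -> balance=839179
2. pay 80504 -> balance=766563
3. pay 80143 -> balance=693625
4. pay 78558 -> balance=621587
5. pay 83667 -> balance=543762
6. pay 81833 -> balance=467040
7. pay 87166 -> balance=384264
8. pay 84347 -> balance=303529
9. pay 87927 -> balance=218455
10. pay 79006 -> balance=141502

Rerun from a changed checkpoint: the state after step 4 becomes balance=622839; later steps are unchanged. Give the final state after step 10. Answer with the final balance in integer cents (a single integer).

142826

state after step 4 := balance=622839
5. pay 83667 -> balance=545026
6. pay 81833 -> balance=468316
7. pay 87166 -> balance=385552
8. pay 84347 -> balance=304829
9. pay 87927 -> balance=219767
10. pay 79006 -> balance=142826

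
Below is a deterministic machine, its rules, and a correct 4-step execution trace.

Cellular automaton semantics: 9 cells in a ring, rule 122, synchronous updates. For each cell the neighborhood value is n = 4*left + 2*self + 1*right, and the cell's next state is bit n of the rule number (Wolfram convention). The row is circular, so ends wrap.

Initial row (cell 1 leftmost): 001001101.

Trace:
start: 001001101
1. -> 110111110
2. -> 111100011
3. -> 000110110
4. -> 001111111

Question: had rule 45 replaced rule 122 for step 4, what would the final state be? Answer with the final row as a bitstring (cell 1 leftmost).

(re-executing step 4 under rule 45; state before step 4: 000110110)
4. -> 110101100

110101100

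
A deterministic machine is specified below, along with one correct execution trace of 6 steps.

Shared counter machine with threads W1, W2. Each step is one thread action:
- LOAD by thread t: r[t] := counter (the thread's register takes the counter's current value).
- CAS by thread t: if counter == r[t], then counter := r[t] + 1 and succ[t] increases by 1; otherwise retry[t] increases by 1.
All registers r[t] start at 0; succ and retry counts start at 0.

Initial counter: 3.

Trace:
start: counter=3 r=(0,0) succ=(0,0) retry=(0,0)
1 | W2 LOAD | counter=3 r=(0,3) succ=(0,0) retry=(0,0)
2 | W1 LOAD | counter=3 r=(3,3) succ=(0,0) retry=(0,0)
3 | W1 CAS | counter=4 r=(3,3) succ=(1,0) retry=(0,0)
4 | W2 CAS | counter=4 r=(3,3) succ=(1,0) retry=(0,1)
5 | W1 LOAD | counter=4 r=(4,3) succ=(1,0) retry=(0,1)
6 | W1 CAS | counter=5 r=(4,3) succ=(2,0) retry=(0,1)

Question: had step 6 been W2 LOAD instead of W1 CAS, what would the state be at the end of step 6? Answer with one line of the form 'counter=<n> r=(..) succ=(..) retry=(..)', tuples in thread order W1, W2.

counter=4 r=(4,4) succ=(1,0) retry=(0,1)

(re-executing from step 6 with the substitution; state before step 6: counter=4 r=(4,3) succ=(1,0) retry=(0,1))
6 | W2 LOAD | counter=4 r=(4,4) succ=(1,0) retry=(0,1)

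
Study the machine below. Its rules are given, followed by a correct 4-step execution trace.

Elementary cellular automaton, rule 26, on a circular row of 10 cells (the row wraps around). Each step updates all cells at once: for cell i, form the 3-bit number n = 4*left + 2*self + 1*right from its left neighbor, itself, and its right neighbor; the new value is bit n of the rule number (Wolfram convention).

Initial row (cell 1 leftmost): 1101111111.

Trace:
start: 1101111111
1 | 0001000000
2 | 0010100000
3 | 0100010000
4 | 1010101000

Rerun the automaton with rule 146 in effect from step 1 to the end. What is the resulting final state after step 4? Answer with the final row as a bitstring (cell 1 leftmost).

0000010101

(re-executing steps 1..4 under rule 146; state before step 1: 1101111111)
1 | 1000111111
2 | 0101011111
3 | 0000001110
4 | 0000010101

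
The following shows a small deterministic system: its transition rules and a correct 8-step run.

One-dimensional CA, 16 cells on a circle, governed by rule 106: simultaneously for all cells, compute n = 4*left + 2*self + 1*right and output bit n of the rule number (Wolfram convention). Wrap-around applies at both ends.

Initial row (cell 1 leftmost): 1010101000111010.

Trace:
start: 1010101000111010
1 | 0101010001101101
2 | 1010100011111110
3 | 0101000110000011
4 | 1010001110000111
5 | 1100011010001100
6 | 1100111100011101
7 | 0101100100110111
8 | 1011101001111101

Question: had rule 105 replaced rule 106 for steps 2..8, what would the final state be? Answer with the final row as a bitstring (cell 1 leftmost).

(re-executing steps 2..8 under rule 105; state before step 2: 0101010001101101)
2 | 1010100101111110
3 | 0101000011000011
4 | 1010011011011011
5 | 1100011111111110
6 | 1101010000000011
7 | 0110100111111010
8 | 0111000100001100

0111000100001100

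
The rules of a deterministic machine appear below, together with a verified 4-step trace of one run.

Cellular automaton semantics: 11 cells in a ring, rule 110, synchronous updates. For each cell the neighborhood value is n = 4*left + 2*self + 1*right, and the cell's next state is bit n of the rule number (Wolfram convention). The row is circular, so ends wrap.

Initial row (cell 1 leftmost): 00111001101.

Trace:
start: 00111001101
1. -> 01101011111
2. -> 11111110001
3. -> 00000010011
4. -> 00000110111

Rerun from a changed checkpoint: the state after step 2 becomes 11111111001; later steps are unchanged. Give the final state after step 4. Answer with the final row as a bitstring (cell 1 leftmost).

00000011111

state after step 2 := 11111111001
3. -> 00000001011
4. -> 00000011111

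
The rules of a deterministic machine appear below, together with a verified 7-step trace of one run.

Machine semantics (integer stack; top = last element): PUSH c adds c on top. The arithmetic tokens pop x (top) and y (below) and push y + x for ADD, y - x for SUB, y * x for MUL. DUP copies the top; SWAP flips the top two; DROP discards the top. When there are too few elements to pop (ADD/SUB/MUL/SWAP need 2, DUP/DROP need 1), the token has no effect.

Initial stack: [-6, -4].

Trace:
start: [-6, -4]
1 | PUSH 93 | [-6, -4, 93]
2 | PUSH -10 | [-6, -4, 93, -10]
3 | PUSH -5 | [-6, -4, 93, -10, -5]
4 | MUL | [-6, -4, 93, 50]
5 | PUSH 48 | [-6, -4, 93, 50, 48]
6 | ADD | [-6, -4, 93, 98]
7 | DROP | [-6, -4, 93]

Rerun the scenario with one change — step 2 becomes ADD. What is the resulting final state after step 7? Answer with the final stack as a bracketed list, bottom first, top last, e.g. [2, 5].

(re-executing from step 2 with the substitution; state before step 2: [-6, -4, 93])
2 | ADD | [-6, 89]
3 | PUSH -5 | [-6, 89, -5]
4 | MUL | [-6, -445]
5 | PUSH 48 | [-6, -445, 48]
6 | ADD | [-6, -397]
7 | DROP | [-6]

[-6]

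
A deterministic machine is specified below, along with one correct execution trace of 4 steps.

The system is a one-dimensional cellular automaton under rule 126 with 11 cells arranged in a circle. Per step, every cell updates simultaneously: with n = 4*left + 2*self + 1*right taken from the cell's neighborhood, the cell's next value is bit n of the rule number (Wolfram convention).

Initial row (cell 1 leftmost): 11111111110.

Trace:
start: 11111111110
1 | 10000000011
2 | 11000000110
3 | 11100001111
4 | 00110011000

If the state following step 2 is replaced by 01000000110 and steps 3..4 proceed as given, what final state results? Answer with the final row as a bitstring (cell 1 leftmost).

state after step 2 := 01000000110
3 | 11100001111
4 | 00110011000

00110011000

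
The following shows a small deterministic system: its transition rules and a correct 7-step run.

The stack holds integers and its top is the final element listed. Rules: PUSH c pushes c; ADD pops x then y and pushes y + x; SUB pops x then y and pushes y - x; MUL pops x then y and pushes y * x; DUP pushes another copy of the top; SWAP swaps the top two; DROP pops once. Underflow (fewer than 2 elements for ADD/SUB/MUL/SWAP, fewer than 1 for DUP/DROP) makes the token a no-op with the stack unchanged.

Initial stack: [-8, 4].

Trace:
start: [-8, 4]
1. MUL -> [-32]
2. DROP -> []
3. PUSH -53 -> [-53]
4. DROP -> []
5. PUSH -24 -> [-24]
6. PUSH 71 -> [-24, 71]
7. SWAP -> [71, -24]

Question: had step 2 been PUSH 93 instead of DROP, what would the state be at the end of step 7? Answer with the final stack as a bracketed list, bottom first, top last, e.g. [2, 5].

(re-executing from step 2 with the substitution; state before step 2: [-32])
2. PUSH 93 -> [-32, 93]
3. PUSH -53 -> [-32, 93, -53]
4. DROP -> [-32, 93]
5. PUSH -24 -> [-32, 93, -24]
6. PUSH 71 -> [-32, 93, -24, 71]
7. SWAP -> [-32, 93, 71, -24]

[-32, 93, 71, -24]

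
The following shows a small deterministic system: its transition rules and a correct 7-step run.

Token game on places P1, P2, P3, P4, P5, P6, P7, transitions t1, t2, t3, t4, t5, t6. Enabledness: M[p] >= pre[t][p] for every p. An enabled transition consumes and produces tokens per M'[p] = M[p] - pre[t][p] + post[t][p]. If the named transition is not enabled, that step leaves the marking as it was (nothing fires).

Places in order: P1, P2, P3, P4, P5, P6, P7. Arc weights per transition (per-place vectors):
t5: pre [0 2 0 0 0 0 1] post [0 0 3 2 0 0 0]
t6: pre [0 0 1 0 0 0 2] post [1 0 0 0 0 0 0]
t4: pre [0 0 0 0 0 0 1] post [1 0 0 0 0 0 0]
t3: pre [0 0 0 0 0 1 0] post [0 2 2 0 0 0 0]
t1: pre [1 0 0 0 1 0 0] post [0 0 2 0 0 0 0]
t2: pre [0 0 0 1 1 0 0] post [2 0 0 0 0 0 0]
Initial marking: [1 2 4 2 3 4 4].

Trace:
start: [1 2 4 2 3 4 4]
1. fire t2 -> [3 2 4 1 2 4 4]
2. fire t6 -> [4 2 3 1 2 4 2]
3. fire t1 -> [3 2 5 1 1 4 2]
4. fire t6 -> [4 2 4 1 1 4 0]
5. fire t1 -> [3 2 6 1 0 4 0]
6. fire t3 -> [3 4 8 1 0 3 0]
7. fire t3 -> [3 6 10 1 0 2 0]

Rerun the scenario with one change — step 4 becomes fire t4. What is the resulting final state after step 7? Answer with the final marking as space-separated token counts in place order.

(re-executing from step 4 with the substitution; state before step 4: [3 2 5 1 1 4 2])
4. fire t4 -> [4 2 5 1 1 4 1]
5. fire t1 -> [3 2 7 1 0 4 1]
6. fire t3 -> [3 4 9 1 0 3 1]
7. fire t3 -> [3 6 11 1 0 2 1]

3 6 11 1 0 2 1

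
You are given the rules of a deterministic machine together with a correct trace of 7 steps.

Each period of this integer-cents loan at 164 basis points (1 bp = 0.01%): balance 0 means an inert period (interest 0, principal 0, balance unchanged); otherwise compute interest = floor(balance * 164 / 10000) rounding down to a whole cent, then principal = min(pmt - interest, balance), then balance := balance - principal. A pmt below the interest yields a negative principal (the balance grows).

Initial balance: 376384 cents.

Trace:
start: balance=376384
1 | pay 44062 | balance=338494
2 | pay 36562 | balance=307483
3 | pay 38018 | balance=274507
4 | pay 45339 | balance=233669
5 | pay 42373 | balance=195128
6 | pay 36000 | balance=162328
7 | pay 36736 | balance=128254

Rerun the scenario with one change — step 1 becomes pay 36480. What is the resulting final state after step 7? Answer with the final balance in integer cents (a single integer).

136613

(re-executing from step 1 with the substitution; state before step 1: balance=376384)
1 | pay 36480 | balance=346076
2 | pay 36562 | balance=315189
3 | pay 38018 | balance=282340
4 | pay 45339 | balance=241631
5 | pay 42373 | balance=203220
6 | pay 36000 | balance=170552
7 | pay 36736 | balance=136613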